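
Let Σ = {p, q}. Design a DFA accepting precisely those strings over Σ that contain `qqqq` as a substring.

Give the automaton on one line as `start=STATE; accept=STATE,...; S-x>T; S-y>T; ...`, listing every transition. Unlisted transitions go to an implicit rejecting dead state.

start=A; accept=E; A-p>A; A-q>B; B-p>A; B-q>C; C-p>A; C-q>D; D-p>A; D-q>E; E-p>E; E-q>E

States A..D record the length of the longest prefix of `qqqq` that matches the current input suffix. Reaching E means `qqqq` has been seen, and we stay there forever. Accept from E.
A 5-state machine:
       p  q 
>  A   A  B 
   B   A  C 
   C   A  D 
   D   A  E 
 * E   E  E 
(> = start, * = accepting)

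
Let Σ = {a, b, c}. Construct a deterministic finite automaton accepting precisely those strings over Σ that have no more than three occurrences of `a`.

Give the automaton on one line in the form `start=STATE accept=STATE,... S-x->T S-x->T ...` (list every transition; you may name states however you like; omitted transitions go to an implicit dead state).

start=q0 accept=q0,q1,q2,q3 q0-a->q1 q0-b->q0 q0-c->q0 q1-a->q2 q1-b->q1 q1-c->q1 q2-a->q3 q2-b->q2 q2-c->q2 q3-a->q4 q3-b->q3 q3-c->q3 q4-a->q4 q4-b->q4 q4-c->q4

Count `a`s, saturating at 4: states q0 through q3 mean 0 through 3 `a`s seen; q4 means more than 3. Each `a` increments (capped at q4); other symbols loop. Accept from {q0, q1, q2, q3}.
        a   b   c  
>* q0   q1  q0  q0 
 * q1   q2  q1  q1 
 * q2   q3  q2  q2 
 * q3   q4  q3  q3 
   q4   q4  q4  q4 
(> = start, * = accepting)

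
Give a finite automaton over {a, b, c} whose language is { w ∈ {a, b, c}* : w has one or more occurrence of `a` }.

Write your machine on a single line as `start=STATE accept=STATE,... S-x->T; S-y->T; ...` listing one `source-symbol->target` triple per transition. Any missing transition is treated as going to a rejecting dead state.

start=q0; accept=q1,q2; q0-a->q1; q0-b->q0; q0-c->q0; q1-a->q2; q1-b->q1; q1-c->q1; q2-a->q2; q2-b->q2; q2-c->q2

Only the number of `a`s matters, and only up to 2. Make a chain q0 → q1 → q2 advanced by each `a` (with q2 absorbing); every other symbol self-loops. The accepting set is {q1, q2}.
3 states suffice.
        a   b   c  
>  q0   q1  q0  q0 
 * q1   q2  q1  q1 
 * q2   q2  q2  q2 
(> = start, * = accepting)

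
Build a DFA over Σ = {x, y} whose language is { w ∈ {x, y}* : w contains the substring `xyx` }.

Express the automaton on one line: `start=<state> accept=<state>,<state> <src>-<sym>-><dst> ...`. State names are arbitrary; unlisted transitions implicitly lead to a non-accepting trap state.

Track how much of `xyx` has been matched so far: state q0 is no progress, q3 is the absorbing accept state reached once `xyx` has occurred. Intermediate states record partial matches; on a mismatch, fall back to the longest reusable overlap.
With 4 states:
        x   y  
>  q0   q1  q0 
   q1   q1  q2 
   q2   q3  q0 
 * q3   q3  q3 
(> = start, * = accepting)

start=q0 accept=q3 q0-x->q1 q0-y->q0 q1-x->q1 q1-y->q2 q2-x->q3 q2-y->q0 q3-x->q3 q3-y->q3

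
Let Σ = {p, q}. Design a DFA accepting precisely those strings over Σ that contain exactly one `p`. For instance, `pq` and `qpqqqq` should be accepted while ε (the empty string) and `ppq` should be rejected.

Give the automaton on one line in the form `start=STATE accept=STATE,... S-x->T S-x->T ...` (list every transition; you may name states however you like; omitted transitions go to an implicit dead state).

Count `p`s, saturating at 2: state S0 means no `p` yet, S1 means one `p` seen, S2 means more than one. Each `p` increments (capped at S2); other symbols loop. Accept from {S1}.
A 3-state machine:
        p   q  
>  S0   S1  S0 
 * S1   S2  S1 
   S2   S2  S2 
(> = start, * = accepting)

start=S0 accept=S1 S0-p->S1 S0-q->S0 S1-p->S2 S1-q->S1 S2-p->S2 S2-q->S2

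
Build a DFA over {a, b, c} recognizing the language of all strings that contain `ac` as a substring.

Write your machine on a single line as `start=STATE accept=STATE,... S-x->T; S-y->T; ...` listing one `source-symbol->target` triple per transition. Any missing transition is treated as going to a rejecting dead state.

States S0..S1 record the length of the longest prefix of `ac` that matches the current input suffix. Reaching S2 means `ac` has been seen, and we stay there forever. Accept from S2.
3 states suffice.
        a   b   c  
>  S0   S1  S0  S0 
   S1   S1  S0  S2 
 * S2   S2  S2  S2 
(> = start, * = accepting)

start=S0; accept=S2; S0-a->S1; S0-b->S0; S0-c->S0; S1-a->S1; S1-b->S0; S1-c->S2; S2-a->S2; S2-b->S2; S2-c->S2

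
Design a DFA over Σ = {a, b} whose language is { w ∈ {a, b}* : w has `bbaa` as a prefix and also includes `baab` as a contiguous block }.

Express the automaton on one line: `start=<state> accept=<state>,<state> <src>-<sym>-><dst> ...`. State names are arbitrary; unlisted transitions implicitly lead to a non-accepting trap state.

Run two small machines in parallel and take their product. The first has 6 states tracking whether the input so far still matches the prefix `bbaa`; the second has 5 states tracking whether and how much of `baab` has been seen. A product state is a pair (one from each), accepting exactly when both do. Minimizing collapses redundant product states.
10 states suffice.
        a   b  
>  q0   q1  q2 
   q1   q1  q1 
   q2   q1  q3 
   q3   q4  q1 
   q4   q5  q1 
   q5   q6  q7 
   q6   q6  q8 
 * q7   q7  q7 
   q8   q9  q8 
   q9   q5  q8 
(> = start, * = accepting)

start=q0 accept=q7 q0-a->q1 q0-b->q2 q1-a->q1 q1-b->q1 q2-a->q1 q2-b->q3 q3-a->q4 q3-b->q1 q4-a->q5 q4-b->q1 q5-a->q6 q5-b->q7 q6-a->q6 q6-b->q8 q7-a->q7 q7-b->q7 q8-a->q9 q8-b->q8 q9-a->q5 q9-b->q8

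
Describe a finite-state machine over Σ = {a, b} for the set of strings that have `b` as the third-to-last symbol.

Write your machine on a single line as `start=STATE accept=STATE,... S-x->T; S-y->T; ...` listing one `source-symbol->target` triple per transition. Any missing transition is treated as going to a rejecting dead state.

start=q0; accept=q11,q12,q13,q14; q0-a->q1; q0-b->q2; q1-a->q3; q1-b->q4; q2-a->q5; q2-b->q6; q3-a->q7; q3-b->q8; q4-a->q9; q4-b->q10; q5-a->q11; q5-b->q12; q6-a->q13; q6-b->q14; q7-a->q7; q7-b->q8; q8-a->q9; q8-b->q10; q9-a->q11; q9-b->q12; q10-a->q13; q10-b->q14; q11-a->q7; q11-b->q8; q12-a->q9; q12-b->q10; q13-a->q11; q13-b->q12; q14-a->q13; q14-b->q14

Because acceptance depends on a position counted from the end, the machine has to buffer the most recent 3 symbols. Make each state the string of the last up-to-3 symbols read; on input `x` shift the window left and append `x`. Accept when the buffered window has length 3 and begins with `b`.
15 states suffice.
          a    b  
>  q0     q1   q2 
   q1     q3   q4 
   q2     q5   q6 
   q3     q7   q8 
   q4     q9  q10 
   q5    q11  q12 
   q6    q13  q14 
   q7     q7   q8 
   q8     q9  q10 
   q9    q11  q12 
   q10   q13  q14 
 * q11    q7   q8 
 * q12    q9  q10 
 * q13   q11  q12 
 * q14   q13  q14 
(> = start, * = accepting)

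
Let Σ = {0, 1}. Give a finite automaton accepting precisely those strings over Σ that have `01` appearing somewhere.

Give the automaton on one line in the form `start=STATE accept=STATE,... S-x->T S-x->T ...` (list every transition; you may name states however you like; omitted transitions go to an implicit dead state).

start=s0 accept=s2 s0-0->s1 s0-1->s0 s1-0->s1 s1-1->s2 s2-0->s2 s2-1->s2

Track how much of `01` has been matched so far: state s0 is no progress, s2 is the absorbing accept state reached once `01` has occurred. Intermediate states record partial matches; on a mismatch, fall back to the longest reusable overlap.
With 3 states:
        0   1  
>  s0   s1  s0 
   s1   s1  s2 
 * s2   s2  s2 
(> = start, * = accepting)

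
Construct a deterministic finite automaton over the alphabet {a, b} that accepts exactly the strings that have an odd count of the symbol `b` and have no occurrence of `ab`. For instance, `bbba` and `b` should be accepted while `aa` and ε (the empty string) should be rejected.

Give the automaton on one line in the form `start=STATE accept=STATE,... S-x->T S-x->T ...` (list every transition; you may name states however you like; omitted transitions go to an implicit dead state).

Build one automaton per condition and run them in lockstep. One (2 states) tracks the count of `b`s modulo 2; the other (3 states) tracks partial matches of the forbidden pattern `ab`. Each combined state is a pair, one component from each; accept when both components accept. After merging equivalent states the machine shrinks.
With 4 states:
        a   b  
>  q0   q1  q2 
   q1   q1  q1 
 * q2   q3  q0 
 * q3   q3  q1 
(> = start, * = accepting)

start=q0 accept=q2,q3 q0-a->q1 q0-b->q2 q1-a->q1 q1-b->q1 q2-a->q3 q2-b->q0 q3-a->q3 q3-b->q1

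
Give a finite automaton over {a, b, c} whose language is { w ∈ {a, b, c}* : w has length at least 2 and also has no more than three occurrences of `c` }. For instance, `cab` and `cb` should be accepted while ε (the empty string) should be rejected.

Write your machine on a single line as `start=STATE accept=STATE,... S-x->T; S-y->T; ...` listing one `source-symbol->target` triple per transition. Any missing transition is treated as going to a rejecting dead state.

Handle the two conditions separately and then intersect. The first has 4 states tracking the input length, saturating at 3; the second has 5 states tracking the count of `c`s, saturating at 4. A product state is a pair (one from each), accepting exactly when both do.
An 11-state machine:
          a    b    c  
>  q0     q1   q1   q2 
   q1     q3   q3   q4 
   q2     q4   q4   q5 
 * q3     q6   q6   q7 
 * q4     q7   q7   q8 
 * q5     q8   q8   q9 
 * q6     q6   q6   q7 
 * q7     q7   q7   q8 
 * q8     q8   q8   q9 
 * q9     q9   q9  q10 
   q10   q10  q10  q10 
(> = start, * = accepting)

start=q0; accept=q3,q4,q5,q6,q7,q8,q9; q0-a->q1; q0-b->q1; q0-c->q2; q1-a->q3; q1-b->q3; q1-c->q4; q2-a->q4; q2-b->q4; q2-c->q5; q3-a->q6; q3-b->q6; q3-c->q7; q4-a->q7; q4-b->q7; q4-c->q8; q5-a->q8; q5-b->q8; q5-c->q9; q6-a->q6; q6-b->q6; q6-c->q7; q7-a->q7; q7-b->q7; q7-c->q8; q8-a->q8; q8-b->q8; q8-c->q9; q9-a->q9; q9-b->q9; q9-c->q10; q10-a->q10; q10-b->q10; q10-c->q10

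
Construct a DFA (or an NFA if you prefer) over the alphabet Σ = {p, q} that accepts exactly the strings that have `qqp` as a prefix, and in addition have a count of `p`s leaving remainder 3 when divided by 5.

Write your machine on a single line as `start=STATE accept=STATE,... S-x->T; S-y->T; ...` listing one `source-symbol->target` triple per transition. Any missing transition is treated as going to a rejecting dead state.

Build one automaton per condition and run them in lockstep. The first has 5 states tracking whether the input so far still matches the prefix `qqp`; the second has 5 states tracking the count of `p`s modulo 5. A product state is a pair (one from each), accepting exactly when both do.
       p  q 
>  A   B  C 
   B   D  B 
   C   B  E 
   D   F  D 
   E   G  H 
   F   I  F 
   G   J  G 
   H   B  H 
   I   H  I 
   J   K  J 
 * K   L  K 
   L   M  L 
   M   G  M 
(> = start, * = accepting)

start=A; accept=K; A-p->B; A-q->C; B-p->D; B-q->B; C-p->B; C-q->E; D-p->F; D-q->D; E-p->G; E-q->H; F-p->I; F-q->F; G-p->J; G-q->G; H-p->B; H-q->H; I-p->H; I-q->I; J-p->K; J-q->J; K-p->L; K-q->K; L-p->M; L-q->L; M-p->G; M-q->M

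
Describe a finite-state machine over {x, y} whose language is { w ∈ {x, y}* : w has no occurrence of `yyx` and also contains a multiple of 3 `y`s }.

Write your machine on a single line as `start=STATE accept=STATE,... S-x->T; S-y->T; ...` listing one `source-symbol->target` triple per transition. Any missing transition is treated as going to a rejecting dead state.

Build one automaton per condition and run them in lockstep. One (4 states) tracks partial matches of the forbidden pattern `yyx`; the other (3 states) tracks the count of `y`s modulo 3. Each combined state is a pair, one component from each; accept when both components accept. Minimizing collapses redundant product states.
With 10 states:
        x   y  
>* s0   s0  s1 
   s1   s2  s3 
   s2   s2  s4 
   s3   s5  s6 
   s4   s7  s6 
   s5   s5  s5 
 * s6   s5  s8 
   s7   s7  s9 
   s8   s5  s3 
 * s9   s0  s8 
(> = start, * = accepting)

start=s0; accept=s0,s6,s9; s0-x->s0; s0-y->s1; s1-x->s2; s1-y->s3; s2-x->s2; s2-y->s4; s3-x->s5; s3-y->s6; s4-x->s7; s4-y->s6; s5-x->s5; s5-y->s5; s6-x->s5; s6-y->s8; s7-x->s7; s7-y->s9; s8-x->s5; s8-y->s3; s9-x->s0; s9-y->s8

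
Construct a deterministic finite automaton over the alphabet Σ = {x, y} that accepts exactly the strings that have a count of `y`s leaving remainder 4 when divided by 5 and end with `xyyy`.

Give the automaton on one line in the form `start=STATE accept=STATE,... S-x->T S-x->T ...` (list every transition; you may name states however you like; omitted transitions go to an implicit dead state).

Build one automaton per condition and run them in lockstep. One (5 states) tracks the count of `y`s modulo 5; the other (5 states) tracks how much of the suffix `xyyy` has currently been matched. Each combined state is a pair, one component from each; accept when both components accept. After merging equivalent states the machine shrinks.
With 9 states:
        x   y  
>  S0   S0  S1 
   S1   S2  S3 
   S2   S2  S4 
   S3   S3  S5 
   S4   S3  S6 
   S5   S5  S7 
   S6   S5  S8 
   S7   S7  S0 
 * S8   S7  S0 
(> = start, * = accepting)

start=S0 accept=S8 S0-x->S0 S0-y->S1 S1-x->S2 S1-y->S3 S2-x->S2 S2-y->S4 S3-x->S3 S3-y->S5 S4-x->S3 S4-y->S6 S5-x->S5 S5-y->S7 S6-x->S5 S6-y->S8 S7-x->S7 S7-y->S0 S8-x->S7 S8-y->S0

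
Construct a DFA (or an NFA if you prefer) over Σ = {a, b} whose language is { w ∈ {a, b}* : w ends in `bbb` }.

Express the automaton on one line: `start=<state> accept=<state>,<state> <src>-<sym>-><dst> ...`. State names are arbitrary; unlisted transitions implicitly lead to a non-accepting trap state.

start=q0 accept=q3 q0-a->q0 q0-b->q1 q1-a->q0 q1-b->q2 q2-a->q0 q2-b->q3 q3-a->q0 q3-b->q3

Remember how much of `bbb` the current input suffix matches. State q0 means no match yet; q1 means the last symbol is `b`; q2 means the last 2 symbols are `bb`; q3 means the last 3 symbols are `bbb`. Only q3 accepts. On a mismatch, fall back to the longest proper suffix that is still a prefix of `bbb`.
4 states suffice.
        a   b  
>  q0   q0  q1 
   q1   q0  q2 
   q2   q0  q3 
 * q3   q0  q3 
(> = start, * = accepting)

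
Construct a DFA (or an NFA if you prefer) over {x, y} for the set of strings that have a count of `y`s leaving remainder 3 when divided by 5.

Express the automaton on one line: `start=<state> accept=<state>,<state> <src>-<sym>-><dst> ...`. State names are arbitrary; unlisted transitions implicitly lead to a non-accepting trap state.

The only thing that matters is how many `y`s have appeared, reduced mod 5. Use one state per residue: s0 for 0, …, s4 for 4. Reading `y` moves to the next residue; anything else stays put. s3 is accepting.
5 states suffice.
        x   y  
>  s0   s0  s1 
   s1   s1  s2 
   s2   s2  s3 
 * s3   s3  s4 
   s4   s4  s0 
(> = start, * = accepting)

start=s0 accept=s3 s0-x->s0 s0-y->s1 s1-x->s1 s1-y->s2 s2-x->s2 s2-y->s3 s3-x->s3 s3-y->s4 s4-x->s4 s4-y->s0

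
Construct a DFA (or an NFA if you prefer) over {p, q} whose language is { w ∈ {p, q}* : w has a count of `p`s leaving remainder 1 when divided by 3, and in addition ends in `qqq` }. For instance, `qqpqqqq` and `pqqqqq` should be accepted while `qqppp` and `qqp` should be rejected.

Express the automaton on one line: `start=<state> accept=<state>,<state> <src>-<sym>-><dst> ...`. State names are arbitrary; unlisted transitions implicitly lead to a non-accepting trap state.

Run two small machines in parallel and take their product. One (3 states) tracks the count of `p`s modulo 3; the other (4 states) tracks how much of the suffix `qqq` has currently been matched. Each combined state is a pair, one component from each; accept when both components accept. Equivalent product states are then merged.
        p   q  
>  s0   s1  s0 
   s1   s2  s3 
   s2   s0  s2 
   s3   s2  s4 
   s4   s2  s5 
 * s5   s2  s5 
(> = start, * = accepting)

start=s0 accept=s5 s0-p->s1 s0-q->s0 s1-p->s2 s1-q->s3 s2-p->s0 s2-q->s2 s3-p->s2 s3-q->s4 s4-p->s2 s4-q->s5 s5-p->s2 s5-q->s5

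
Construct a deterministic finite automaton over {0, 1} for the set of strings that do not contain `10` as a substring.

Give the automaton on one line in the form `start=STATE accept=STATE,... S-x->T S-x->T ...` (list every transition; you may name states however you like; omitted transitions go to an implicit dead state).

start=q0 accept=q0,q1 q0-0->q0 q0-1->q1 q1-0->q2 q1-1->q1 q2-0->q2 q2-1->q2

Track partial matches of the forbidden pattern `10`. State q2 is a dead state reached once `10` has occurred; every other state accepts. q0 means no part of `10` is currently matched.
With 3 states:
        0   1  
>* q0   q0  q1 
 * q1   q2  q1 
   q2   q2  q2 
(> = start, * = accepting)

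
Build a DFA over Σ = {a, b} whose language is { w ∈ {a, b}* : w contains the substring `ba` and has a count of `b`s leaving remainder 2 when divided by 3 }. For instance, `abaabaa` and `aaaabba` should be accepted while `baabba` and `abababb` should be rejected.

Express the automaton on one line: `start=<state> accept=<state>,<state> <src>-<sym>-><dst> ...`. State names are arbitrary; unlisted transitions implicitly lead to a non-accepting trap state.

Build one automaton per condition and run them in lockstep. The first has 3 states tracking whether and how much of `ba` has been seen; the second has 3 states tracking the count of `b`s modulo 3. A product state is a pair (one from each), accepting exactly when both do.
A 7-state machine:
        a   b  
>  q0   q0  q1 
   q1   q2  q3 
   q2   q2  q4 
   q3   q4  q5 
 * q4   q4  q6 
   q5   q6  q1 
   q6   q6  q2 
(> = start, * = accepting)

start=q0 accept=q4 q0-a->q0 q0-b->q1 q1-a->q2 q1-b->q3 q2-a->q2 q2-b->q4 q3-a->q4 q3-b->q5 q4-a->q4 q4-b->q6 q5-a->q6 q5-b->q1 q6-a->q6 q6-b->q2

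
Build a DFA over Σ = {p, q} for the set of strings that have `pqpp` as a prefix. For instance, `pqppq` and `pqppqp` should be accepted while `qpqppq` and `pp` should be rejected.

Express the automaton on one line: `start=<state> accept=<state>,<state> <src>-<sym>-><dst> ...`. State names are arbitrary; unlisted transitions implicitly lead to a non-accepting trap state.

start=S0 accept=S4 S0-p->S1 S0-q->S5 S1-p->S5 S1-q->S2 S2-p->S3 S2-q->S5 S3-p->S4 S3-q->S5 S4-p->S4 S4-q->S4 S5-p->S5 S5-q->S5

Walk along `pqpp` while the input agrees: from S0 take `p` to S1, and so on. Any deviation drops to the rejecting sink S5. Once S4 is reached the prefix is confirmed and every continuation is accepted.
6 states suffice.
        p   q  
>  S0   S1  S5 
   S1   S5  S2 
   S2   S3  S5 
   S3   S4  S5 
 * S4   S4  S4 
   S5   S5  S5 
(> = start, * = accepting)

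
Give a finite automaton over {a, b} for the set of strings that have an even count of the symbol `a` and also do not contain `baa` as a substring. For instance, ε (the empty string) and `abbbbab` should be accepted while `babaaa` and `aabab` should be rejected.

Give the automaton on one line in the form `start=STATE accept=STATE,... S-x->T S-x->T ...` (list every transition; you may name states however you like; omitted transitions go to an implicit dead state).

Run two small machines in parallel and take their product. The first has 2 states tracking the count of `a`s modulo 2; the second has 4 states tracking partial matches of the forbidden pattern `baa`. A product state is a pair (one from each), accepting exactly when both do.
        a   b  
>* q0   q1  q2 
   q1   q0  q3 
 * q2   q4  q2 
   q3   q5  q3 
   q4   q6  q3 
 * q5   q7  q2 
   q6   q7  q6 
   q7   q6  q7 
(> = start, * = accepting)

start=q0 accept=q0,q2,q5 q0-a->q1 q0-b->q2 q1-a->q0 q1-b->q3 q2-a->q4 q2-b->q2 q3-a->q5 q3-b->q3 q4-a->q6 q4-b->q3 q5-a->q7 q5-b->q2 q6-a->q7 q6-b->q6 q7-a->q6 q7-b->q7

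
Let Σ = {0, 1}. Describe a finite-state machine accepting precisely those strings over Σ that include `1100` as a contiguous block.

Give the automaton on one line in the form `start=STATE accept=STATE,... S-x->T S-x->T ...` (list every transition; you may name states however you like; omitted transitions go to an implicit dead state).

start=q0 accept=q4 q0-0->q0 q0-1->q1 q1-0->q0 q1-1->q2 q2-0->q3 q2-1->q2 q3-0->q4 q3-1->q1 q4-0->q4 q4-1->q4

Track how much of `1100` has been matched so far: state q0 is no progress, q4 is the absorbing accept state reached once `1100` has occurred. Intermediate states record partial matches; on a mismatch, fall back to the longest reusable overlap.
        0   1  
>  q0   q0  q1 
   q1   q0  q2 
   q2   q3  q2 
   q3   q4  q1 
 * q4   q4  q4 
(> = start, * = accepting)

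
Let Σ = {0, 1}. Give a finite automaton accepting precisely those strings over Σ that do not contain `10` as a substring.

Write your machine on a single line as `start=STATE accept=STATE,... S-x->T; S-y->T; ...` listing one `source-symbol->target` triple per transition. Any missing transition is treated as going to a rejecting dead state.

start=q0; accept=q0,q1; q0-0->q0; q0-1->q1; q1-0->q2; q1-1->q1; q2-0->q2; q2-1->q2

This is the complement of 'contains `10`'. Use the same substring-matching states — q0 through q2 holding how much of `10` has just been matched — but flip the accepting set: everything except the trap q2 accepts.
        0   1  
>* q0   q0  q1 
 * q1   q2  q1 
   q2   q2  q2 
(> = start, * = accepting)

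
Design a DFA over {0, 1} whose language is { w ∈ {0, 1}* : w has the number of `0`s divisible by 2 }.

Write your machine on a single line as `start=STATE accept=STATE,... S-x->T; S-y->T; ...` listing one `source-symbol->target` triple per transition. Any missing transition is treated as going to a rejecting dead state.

The only thing that matters is how many `0`s have appeared, reduced mod 2. Use one state per residue: S0 for 0, …, S1 for 1. Reading `0` moves to the next residue; anything else stays put. S0 is accepting.
        0   1  
>* S0   S1  S0 
   S1   S0  S1 
(> = start, * = accepting)

start=S0; accept=S0; S0-0->S1; S0-1->S0; S1-0->S0; S1-1->S1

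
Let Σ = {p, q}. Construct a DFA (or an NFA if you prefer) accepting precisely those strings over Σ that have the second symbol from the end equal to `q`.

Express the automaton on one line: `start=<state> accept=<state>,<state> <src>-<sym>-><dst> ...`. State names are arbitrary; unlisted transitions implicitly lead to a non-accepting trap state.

A DFA must remember the last 2 symbols (since which symbol is second-to-last isn't known until the input ends). Use one state per possible window of the last ≤2 symbols; accept from those whose window starts with `q`.
        p   q  
>  s0   s1  s2 
   s1   s3  s4 
   s2   s5  s6 
   s3   s3  s4 
   s4   s5  s6 
 * s5   s3  s4 
 * s6   s5  s6 
(> = start, * = accepting)

start=s0 accept=s5,s6 s0-p->s1 s0-q->s2 s1-p->s3 s1-q->s4 s2-p->s5 s2-q->s6 s3-p->s3 s3-q->s4 s4-p->s5 s4-q->s6 s5-p->s3 s5-q->s4 s6-p->s5 s6-q->s6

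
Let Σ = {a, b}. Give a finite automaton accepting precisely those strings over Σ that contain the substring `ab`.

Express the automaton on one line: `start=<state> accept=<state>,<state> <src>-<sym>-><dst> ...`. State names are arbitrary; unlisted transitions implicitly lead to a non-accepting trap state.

start=q0 accept=q2 q0-a->q1 q0-b->q0 q1-a->q1 q1-b->q2 q2-a->q2 q2-b->q2

Track how much of `ab` has been matched so far: state q0 is no progress, q2 is the absorbing accept state reached once `ab` has occurred. Intermediate states record partial matches; on a mismatch, fall back to the longest reusable overlap.
        a   b  
>  q0   q1  q0 
   q1   q1  q2 
 * q2   q2  q2 
(> = start, * = accepting)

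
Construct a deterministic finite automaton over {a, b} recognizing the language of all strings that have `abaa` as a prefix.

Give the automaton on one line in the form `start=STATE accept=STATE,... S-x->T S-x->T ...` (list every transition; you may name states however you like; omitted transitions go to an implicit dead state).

Check the first 4 symbols one by one: S0 through S3 record how many have matched `abaa` so far; any wrong symbol goes to the dead state S5. After all 4 match we enter the accepting sink S4.
6 states suffice.
        a   b  
>  S0   S1  S5 
   S1   S5  S2 
   S2   S3  S5 
   S3   S4  S5 
 * S4   S4  S4 
   S5   S5  S5 
(> = start, * = accepting)

start=S0 accept=S4 S0-a->S1 S0-b->S5 S1-a->S5 S1-b->S2 S2-a->S3 S2-b->S5 S3-a->S4 S3-b->S5 S4-a->S4 S4-b->S4 S5-a->S5 S5-b->S5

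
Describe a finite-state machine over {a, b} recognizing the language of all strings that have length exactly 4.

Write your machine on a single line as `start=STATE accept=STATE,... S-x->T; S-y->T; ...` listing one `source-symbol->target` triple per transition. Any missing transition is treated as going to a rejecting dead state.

start=q0; accept=q4; q0-a->q1; q0-b->q1; q1-a->q2; q1-b->q2; q2-a->q3; q2-b->q3; q3-a->q4; q3-b->q4; q4-a->q5; q4-b->q5; q5-a->q5; q5-b->q5

We only need to distinguish lengths 0, 1, …, 4, and '>4'. Chain q0 → q1 → q2 → q3 → q4 → q5 on every symbol, with q5 looping. Accepting states: {q4}.
        a   b  
>  q0   q1  q1 
   q1   q2  q2 
   q2   q3  q3 
   q3   q4  q4 
 * q4   q5  q5 
   q5   q5  q5 
(> = start, * = accepting)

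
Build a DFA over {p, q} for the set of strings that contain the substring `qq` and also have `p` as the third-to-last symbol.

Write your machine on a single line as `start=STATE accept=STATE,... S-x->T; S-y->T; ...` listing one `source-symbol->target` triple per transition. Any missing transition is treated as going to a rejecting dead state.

Handle the two conditions separately and then intersect. One (3 states) tracks whether and how much of `qq` has been seen; the other (15 states) tracks the last 3 symbols read. Each combined state is a pair, one component from each; accept when both components accept. After merging equivalent states the machine shrinks.
12 states suffice.
       p  q 
>  A   B  C 
   B   B  D 
   C   B  E 
   D   B  F 
   E   G  E 
 * F   G  E 
   G   H  I 
   H   J  K 
   I   L  F 
 * J   J  K 
 * K   L  F 
 * L   H  I 
(> = start, * = accepting)

start=A; accept=F,J,K,L; A-p->B; A-q->C; B-p->B; B-q->D; C-p->B; C-q->E; D-p->B; D-q->F; E-p->G; E-q->E; F-p->G; F-q->E; G-p->H; G-q->I; H-p->J; H-q->K; I-p->L; I-q->F; J-p->J; J-q->K; K-p->L; K-q->F; L-p->H; L-q->I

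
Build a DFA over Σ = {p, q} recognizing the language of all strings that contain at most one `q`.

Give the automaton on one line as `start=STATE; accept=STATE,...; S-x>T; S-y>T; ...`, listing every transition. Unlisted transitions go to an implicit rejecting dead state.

start=A; accept=A,B; A-p>A; A-q>B; B-p>B; B-q>C; C-p>C; C-q>C

Only the number of `q`s matters, and only up to 2. Make a chain A → B → C advanced by each `q` (with C absorbing); every other symbol self-loops. The accepting set is {A, B}.
A 3-state machine:
       p  q 
>* A   A  B 
 * B   B  C 
   C   C  C 
(> = start, * = accepting)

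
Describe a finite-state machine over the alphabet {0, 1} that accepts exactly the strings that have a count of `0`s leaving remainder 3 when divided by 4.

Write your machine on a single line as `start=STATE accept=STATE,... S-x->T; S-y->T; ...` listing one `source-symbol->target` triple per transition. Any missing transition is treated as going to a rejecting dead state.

start=q0; accept=q3; q0-0->q1; q0-1->q0; q1-0->q2; q1-1->q1; q2-0->q3; q2-1->q2; q3-0->q0; q3-1->q3

The only thing that matters is how many `0`s have appeared, reduced mod 4. Use one state per residue: q0 for 0, …, q3 for 3. Reading `0` moves to the next residue; anything else stays put. q3 is accepting.
With 4 states:
        0   1  
>  q0   q1  q0 
   q1   q2  q1 
   q2   q3  q2 
 * q3   q0  q3 
(> = start, * = accepting)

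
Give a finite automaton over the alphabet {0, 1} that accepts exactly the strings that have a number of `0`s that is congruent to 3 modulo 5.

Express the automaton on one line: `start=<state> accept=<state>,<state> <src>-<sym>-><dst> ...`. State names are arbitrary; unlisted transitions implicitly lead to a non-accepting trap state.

Keep the running count of `0`s modulo 5: each `0` advances along the cycle s0 → s1 → s2 → s3 → s4 → s0 while other symbols loop. Accept at s3.
With 5 states:
        0   1  
>  s0   s1  s0 
   s1   s2  s1 
   s2   s3  s2 
 * s3   s4  s3 
   s4   s0  s4 
(> = start, * = accepting)

start=s0 accept=s3 s0-0->s1 s0-1->s0 s1-0->s2 s1-1->s1 s2-0->s3 s2-1->s2 s3-0->s4 s3-1->s3 s4-0->s0 s4-1->s4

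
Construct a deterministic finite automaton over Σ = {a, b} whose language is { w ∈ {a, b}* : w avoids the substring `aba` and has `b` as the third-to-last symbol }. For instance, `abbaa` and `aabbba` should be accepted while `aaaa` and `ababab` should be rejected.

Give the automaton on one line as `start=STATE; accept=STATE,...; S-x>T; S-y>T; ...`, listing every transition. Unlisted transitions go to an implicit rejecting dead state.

Handle the two conditions separately and then intersect. The first has 4 states tracking partial matches of the forbidden pattern `aba`; the second has 15 states tracking the last 3 symbols read. A product state is a pair (one from each), accepting exactly when both do.
A 22-state machine:
          a    b  
>  S0     S1   S2 
   S1     S3   S4 
   S2     S5   S6 
   S3     S7   S8 
   S4     S9  S10 
   S5    S11  S12 
   S6    S13  S14 
   S7     S7   S8 
   S8     S9  S10 
   S9    S15  S16 
   S10   S13  S14 
 * S11    S7   S8 
 * S12    S9  S10 
 * S13   S11  S12 
 * S14   S13  S14 
   S15   S17  S18 
   S16    S9  S19 
   S17   S17  S18 
   S18    S9  S19 
   S19   S20  S21 
   S20   S15  S16 
   S21   S20  S21 
(> = start, * = accepting)

start=S0; accept=S11,S12,S13,S14; S0-a>S1; S0-b>S2; S1-a>S3; S1-b>S4; S2-a>S5; S2-b>S6; S3-a>S7; S3-b>S8; S4-a>S9; S4-b>S10; S5-a>S11; S5-b>S12; S6-a>S13; S6-b>S14; S7-a>S7; S7-b>S8; S8-a>S9; S8-b>S10; S9-a>S15; S9-b>S16; S10-a>S13; S10-b>S14; S11-a>S7; S11-b>S8; S12-a>S9; S12-b>S10; S13-a>S11; S13-b>S12; S14-a>S13; S14-b>S14; S15-a>S17; S15-b>S18; S16-a>S9; S16-b>S19; S17-a>S17; S17-b>S18; S18-a>S9; S18-b>S19; S19-a>S20; S19-b>S21; S20-a>S15; S20-b>S16; S21-a>S20; S21-b>S21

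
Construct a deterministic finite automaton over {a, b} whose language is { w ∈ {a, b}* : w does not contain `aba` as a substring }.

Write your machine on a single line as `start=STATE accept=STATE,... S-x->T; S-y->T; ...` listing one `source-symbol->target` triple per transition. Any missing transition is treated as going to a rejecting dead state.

start=q0; accept=q0,q1,q2; q0-a->q1; q0-b->q0; q1-a->q1; q1-b->q2; q2-a->q3; q2-b->q0; q3-a->q3; q3-b->q3

Track partial matches of the forbidden pattern `aba`. State q3 is a dead state reached once `aba` has occurred; every other state accepts. q0 means no part of `aba` is currently matched.
A 4-state machine:
        a   b  
>* q0   q1  q0 
 * q1   q1  q2 
 * q2   q3  q0 
   q3   q3  q3 
(> = start, * = accepting)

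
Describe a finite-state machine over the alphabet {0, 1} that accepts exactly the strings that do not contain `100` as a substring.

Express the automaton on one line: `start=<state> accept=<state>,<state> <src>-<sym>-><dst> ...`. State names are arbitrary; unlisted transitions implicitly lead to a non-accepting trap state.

This is the complement of 'contains `100`'. Use the same substring-matching states — S0 through S3 holding how much of `100` has just been matched — but flip the accepting set: everything except the trap S3 accepts.
4 states suffice.
        0   1  
>* S0   S0  S1 
 * S1   S2  S1 
 * S2   S3  S1 
   S3   S3  S3 
(> = start, * = accepting)

start=S0 accept=S0,S1,S2 S0-0->S0 S0-1->S1 S1-0->S2 S1-1->S1 S2-0->S3 S2-1->S1 S3-0->S3 S3-1->S3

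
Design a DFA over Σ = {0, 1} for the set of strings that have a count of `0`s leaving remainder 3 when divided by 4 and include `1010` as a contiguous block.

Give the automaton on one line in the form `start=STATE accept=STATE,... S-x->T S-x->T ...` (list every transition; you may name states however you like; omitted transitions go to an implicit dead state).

Build one automaton per condition and run them in lockstep. The first has 4 states tracking the count of `0`s modulo 4; the second has 5 states tracking whether and how much of `1010` has been seen. A product state is a pair (one from each), accepting exactly when both do.
With 20 states:
          0    1  
>  q0     q1   q2 
   q1     q3   q4 
   q2     q5   q2 
   q3     q6   q7 
   q4     q8   q4 
   q5     q3   q9 
   q6     q0  q10 
   q7    q11   q7 
   q8     q6  q12 
   q9    q13   q4 
   q10   q14  q10 
   q11    q0  q15 
   q12   q16   q7 
   q13   q16  q13 
   q14    q1  q17 
   q15   q18  q10 
 * q16   q18  q16 
   q17   q19   q2 
   q18   q19  q18 
   q19   q13  q19 
(> = start, * = accepting)

start=q0 accept=q16 q0-0->q1 q0-1->q2 q1-0->q3 q1-1->q4 q2-0->q5 q2-1->q2 q3-0->q6 q3-1->q7 q4-0->q8 q4-1->q4 q5-0->q3 q5-1->q9 q6-0->q0 q6-1->q10 q7-0->q11 q7-1->q7 q8-0->q6 q8-1->q12 q9-0->q13 q9-1->q4 q10-0->q14 q10-1->q10 q11-0->q0 q11-1->q15 q12-0->q16 q12-1->q7 q13-0->q16 q13-1->q13 q14-0->q1 q14-1->q17 q15-0->q18 q15-1->q10 q16-0->q18 q16-1->q16 q17-0->q19 q17-1->q2 q18-0->q19 q18-1->q18 q19-0->q13 q19-1->q19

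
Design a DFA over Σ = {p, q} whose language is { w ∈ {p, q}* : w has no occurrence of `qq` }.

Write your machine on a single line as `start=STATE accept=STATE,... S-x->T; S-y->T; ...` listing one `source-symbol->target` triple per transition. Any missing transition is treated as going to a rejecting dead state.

start=S0; accept=S0,S1; S0-p->S0; S0-q->S1; S1-p->S0; S1-q->S2; S2-p->S2; S2-q->S2

Track partial matches of the forbidden pattern `qq`. State S2 is a dead state reached once `qq` has occurred; every other state accepts. S0 means no part of `qq` is currently matched.
3 states suffice.
        p   q  
>* S0   S0  S1 
 * S1   S0  S2 
   S2   S2  S2 
(> = start, * = accepting)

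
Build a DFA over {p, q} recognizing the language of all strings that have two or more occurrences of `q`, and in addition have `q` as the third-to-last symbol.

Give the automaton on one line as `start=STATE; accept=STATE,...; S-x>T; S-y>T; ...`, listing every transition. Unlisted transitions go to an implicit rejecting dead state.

start=S0; accept=S5,S6,S7,S10; S0-p>S0; S0-q>S1; S1-p>S2; S1-q>S3; S2-p>S4; S2-q>S5; S3-p>S6; S3-q>S7; S4-p>S4; S4-q>S8; S5-p>S9; S5-q>S3; S6-p>S10; S6-q>S5; S7-p>S6; S7-q>S7; S8-p>S9; S8-q>S3; S9-p>S10; S9-q>S5; S10-p>S4; S10-q>S8

Build one automaton per condition and run them in lockstep. The first has 4 states tracking the count of `q`s, saturating at 3; the second has 15 states tracking the last 3 symbols read. A product state is a pair (one from each), accepting exactly when both do. Equivalent product states are then merged.
An 11-state machine:
          p    q  
>  S0     S0   S1 
   S1     S2   S3 
   S2     S4   S5 
   S3     S6   S7 
   S4     S4   S8 
 * S5     S9   S3 
 * S6    S10   S5 
 * S7     S6   S7 
   S8     S9   S3 
   S9    S10   S5 
 * S10    S4   S8 
(> = start, * = accepting)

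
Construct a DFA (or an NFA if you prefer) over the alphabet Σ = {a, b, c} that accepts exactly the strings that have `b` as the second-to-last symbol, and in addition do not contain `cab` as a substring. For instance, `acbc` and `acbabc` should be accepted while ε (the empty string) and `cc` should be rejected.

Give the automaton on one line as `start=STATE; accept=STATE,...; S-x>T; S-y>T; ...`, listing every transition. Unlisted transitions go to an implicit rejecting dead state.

Run two small machines in parallel and take their product. One (13 states) tracks the last 2 symbols read; the other (4 states) tracks partial matches of the forbidden pattern `cab`. Each combined state is a pair, one component from each; accept when both components accept.
A 22-state machine:
          a    b    c  
>  S0     S1   S2   S3 
   S1     S4   S5   S6 
   S2     S7   S8   S9 
   S3    S10  S11  S12 
   S4     S4   S5   S6 
   S5     S7   S8   S9 
   S6    S10  S11  S12 
 * S7     S4   S5   S6 
 * S8     S7   S8   S9 
 * S9    S10  S11  S12 
   S10    S4  S13   S6 
   S11    S7   S8   S9 
   S12   S10  S11  S12 
   S13   S14  S15  S16 
   S14   S17  S13  S18 
   S15   S14  S15  S16 
   S16   S19  S20  S21 
   S17   S17  S13  S18 
   S18   S19  S20  S21 
   S19   S17  S13  S18 
   S20   S14  S15  S16 
   S21   S19  S20  S21 
(> = start, * = accepting)

start=S0; accept=S7,S8,S9; S0-a>S1; S0-b>S2; S0-c>S3; S1-a>S4; S1-b>S5; S1-c>S6; S2-a>S7; S2-b>S8; S2-c>S9; S3-a>S10; S3-b>S11; S3-c>S12; S4-a>S4; S4-b>S5; S4-c>S6; S5-a>S7; S5-b>S8; S5-c>S9; S6-a>S10; S6-b>S11; S6-c>S12; S7-a>S4; S7-b>S5; S7-c>S6; S8-a>S7; S8-b>S8; S8-c>S9; S9-a>S10; S9-b>S11; S9-c>S12; S10-a>S4; S10-b>S13; S10-c>S6; S11-a>S7; S11-b>S8; S11-c>S9; S12-a>S10; S12-b>S11; S12-c>S12; S13-a>S14; S13-b>S15; S13-c>S16; S14-a>S17; S14-b>S13; S14-c>S18; S15-a>S14; S15-b>S15; S15-c>S16; S16-a>S19; S16-b>S20; S16-c>S21; S17-a>S17; S17-b>S13; S17-c>S18; S18-a>S19; S18-b>S20; S18-c>S21; S19-a>S17; S19-b>S13; S19-c>S18; S20-a>S14; S20-b>S15; S20-c>S16; S21-a>S19; S21-b>S20; S21-c>S21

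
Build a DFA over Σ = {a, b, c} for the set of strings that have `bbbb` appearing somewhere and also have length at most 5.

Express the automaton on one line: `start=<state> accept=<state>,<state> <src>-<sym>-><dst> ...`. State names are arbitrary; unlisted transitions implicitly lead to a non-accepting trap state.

Build one automaton per condition and run them in lockstep. The first has 5 states tracking whether and how much of `bbbb` has been seen; the second has 7 states tracking the input length, saturating at 6. A product state is a pair (one from each), accepting exactly when both do. After merging equivalent states the machine shrinks.
An 11-state machine:
          a    b    c  
>  s0     s1   s2   s1 
   s1     s3   s4   s3 
   s2     s3   s5   s3 
   s3     s3   s3   s3 
   s4     s3   s6   s3 
   s5     s3   s7   s3 
   s6     s3   s8   s3 
   s7     s3   s9   s3 
   s8     s3  s10   s3 
 * s9    s10  s10  s10 
 * s10    s3   s3   s3 
(> = start, * = accepting)

start=s0 accept=s9,s10 s0-a->s1 s0-b->s2 s0-c->s1 s1-a->s3 s1-b->s4 s1-c->s3 s2-a->s3 s2-b->s5 s2-c->s3 s3-a->s3 s3-b->s3 s3-c->s3 s4-a->s3 s4-b->s6 s4-c->s3 s5-a->s3 s5-b->s7 s5-c->s3 s6-a->s3 s6-b->s8 s6-c->s3 s7-a->s3 s7-b->s9 s7-c->s3 s8-a->s3 s8-b->s10 s8-c->s3 s9-a->s10 s9-b->s10 s9-c->s10 s10-a->s3 s10-b->s3 s10-c->s3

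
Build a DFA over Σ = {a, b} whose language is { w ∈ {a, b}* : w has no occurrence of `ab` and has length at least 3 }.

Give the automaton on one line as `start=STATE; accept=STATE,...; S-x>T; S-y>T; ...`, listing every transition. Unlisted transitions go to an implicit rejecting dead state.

Run two small machines in parallel and take their product. One (3 states) tracks partial matches of the forbidden pattern `ab`; the other (5 states) tracks the input length, saturating at 4. Each combined state is a pair, one component from each; accept when both components accept. Minimizing collapses redundant product states.
With 8 states:
        a   b  
>  s0   s1  s2 
   s1   s3  s4 
   s2   s3  s5 
   s3   s6  s4 
   s4   s4  s4 
   s5   s6  s7 
 * s6   s6  s4 
 * s7   s6  s7 
(> = start, * = accepting)

start=s0; accept=s6,s7; s0-a>s1; s0-b>s2; s1-a>s3; s1-b>s4; s2-a>s3; s2-b>s5; s3-a>s6; s3-b>s4; s4-a>s4; s4-b>s4; s5-a>s6; s5-b>s7; s6-a>s6; s6-b>s4; s7-a>s6; s7-b>s7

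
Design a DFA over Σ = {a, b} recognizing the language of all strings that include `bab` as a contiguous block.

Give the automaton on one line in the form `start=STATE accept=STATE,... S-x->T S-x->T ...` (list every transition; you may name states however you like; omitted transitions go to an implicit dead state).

start=q0 accept=q3 q0-a->q0 q0-b->q1 q1-a->q2 q1-b->q1 q2-a->q0 q2-b->q3 q3-a->q3 q3-b->q3

Track how much of `bab` has been matched so far: state q0 is no progress, q3 is the absorbing accept state reached once `bab` has occurred. Intermediate states record partial matches; on a mismatch, fall back to the longest reusable overlap.
        a   b  
>  q0   q0  q1 
   q1   q2  q1 
   q2   q0  q3 
 * q3   q3  q3 
(> = start, * = accepting)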